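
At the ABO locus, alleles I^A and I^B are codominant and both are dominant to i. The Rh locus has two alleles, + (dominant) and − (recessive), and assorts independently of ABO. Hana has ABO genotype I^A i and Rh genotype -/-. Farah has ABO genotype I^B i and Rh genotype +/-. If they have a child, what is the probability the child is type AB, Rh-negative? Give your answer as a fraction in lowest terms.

1/8

ABO cross I^A i × I^B i → offspring phenotypes: 1/4 O, 1/4 A, 1/4 B, 1/4 AB.
Rh cross -/- × +/- → 1/2 Rh+, 1/2 Rh-.
Independent loci: P(type AB, Rh-negative) = 1/4 × 1/2 = 1/8.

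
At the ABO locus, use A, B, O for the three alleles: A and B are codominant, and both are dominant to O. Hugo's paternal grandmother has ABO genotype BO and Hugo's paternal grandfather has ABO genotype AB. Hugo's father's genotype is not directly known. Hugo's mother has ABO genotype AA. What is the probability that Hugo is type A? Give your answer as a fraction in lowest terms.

1/2

Hugo's father's ABO genotype from BO × AB: 1/4 AB, 1/4 AO, 1/4 BB, 1/4 BO.
Crossing each possibility with the mother AA and summing P(type A): 1/4·1/2 + 1/4·1 + 1/4·0 + 1/4·1/2 = 1/2.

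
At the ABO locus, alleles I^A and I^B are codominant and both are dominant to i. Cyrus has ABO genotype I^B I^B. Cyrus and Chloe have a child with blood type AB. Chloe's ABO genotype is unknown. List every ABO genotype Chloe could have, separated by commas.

For each candidate genotype of Chloe, check whether crossing it with I^B I^B can produce every observed child phenotype.
  I^A I^A → possible child types {AB} ✓
  I^A I^B → possible child types {B, AB} ✓
  I^A i → possible child types {B, AB} ✓
  I^B I^B → possible child types {B} ✗
  I^B i → possible child types {B} ✗
  i i → possible child types {B} ✗

I^A I^A, I^A I^B, I^A i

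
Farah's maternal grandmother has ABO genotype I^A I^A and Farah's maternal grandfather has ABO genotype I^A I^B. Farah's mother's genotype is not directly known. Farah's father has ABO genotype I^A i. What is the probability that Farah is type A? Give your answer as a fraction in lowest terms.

3/4

Farah's mother's ABO genotype from I^A I^A × I^A I^B: 1/2 I^A I^A, 1/2 I^A I^B.
Crossing each possibility with the father I^A i and summing P(type A): 1/2·1 + 1/2·1/2 = 3/4.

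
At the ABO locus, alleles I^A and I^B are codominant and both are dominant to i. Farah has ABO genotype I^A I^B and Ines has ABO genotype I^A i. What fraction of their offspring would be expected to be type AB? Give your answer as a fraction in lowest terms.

1/4

ABO cross I^A I^B × I^A i → offspring phenotypes: 1/2 A, 1/4 B, 1/4 AB.
So P(type AB) = 1/4.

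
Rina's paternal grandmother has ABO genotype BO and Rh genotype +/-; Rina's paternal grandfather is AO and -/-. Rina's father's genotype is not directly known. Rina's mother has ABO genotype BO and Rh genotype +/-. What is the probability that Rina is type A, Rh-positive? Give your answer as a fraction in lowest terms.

Rina's father's ABO genotype from BO × AO: 1/4 AB, 1/4 AO, 1/4 BO, 1/4 OO.
Crossing each possibility with the mother BO and summing P(type A): 1/4·1/4 + 1/4·1/4 + 1/4·0 + 1/4·0 = 1/8.
Similarly for Rh via the father's Rh distribution: P(Rh+) = 5/8.
Independent loci: 1/8 × 5/8 = 5/64.

5/64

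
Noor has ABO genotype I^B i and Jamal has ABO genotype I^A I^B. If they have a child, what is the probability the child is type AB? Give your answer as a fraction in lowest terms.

ABO cross I^B i × I^A I^B → offspring phenotypes: 1/4 A, 1/2 B, 1/4 AB.
So P(type AB) = 1/4.

1/4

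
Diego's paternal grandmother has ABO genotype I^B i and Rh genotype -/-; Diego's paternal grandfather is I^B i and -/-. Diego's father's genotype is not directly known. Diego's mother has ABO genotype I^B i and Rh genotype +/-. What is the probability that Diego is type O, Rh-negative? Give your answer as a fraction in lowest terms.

Diego's father's ABO genotype from I^B i × I^B i: 1/4 I^B I^B, 1/2 I^B i, 1/4 i i.
Crossing each possibility with the mother I^B i and summing P(type O): 1/4·0 + 1/2·1/4 + 1/4·1/2 = 1/4.
Similarly for Rh via the father's Rh distribution: P(Rh-) = 1/2.
Independent loci: 1/4 × 1/2 = 1/8.

1/8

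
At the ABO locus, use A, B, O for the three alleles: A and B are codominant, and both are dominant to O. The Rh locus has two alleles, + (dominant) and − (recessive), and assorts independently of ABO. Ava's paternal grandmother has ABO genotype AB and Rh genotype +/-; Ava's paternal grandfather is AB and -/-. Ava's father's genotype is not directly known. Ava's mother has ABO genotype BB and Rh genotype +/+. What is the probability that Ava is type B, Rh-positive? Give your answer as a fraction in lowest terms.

1/2

Ava's father's ABO genotype from AB × AB: 1/4 AA, 1/2 AB, 1/4 BB.
Crossing each possibility with the mother BB and summing P(type B): 1/4·0 + 1/2·1/2 + 1/4·1 = 1/2.
Similarly for Rh via the father's Rh distribution: P(Rh+) = 1.
Independent loci: 1/2 × 1 = 1/2.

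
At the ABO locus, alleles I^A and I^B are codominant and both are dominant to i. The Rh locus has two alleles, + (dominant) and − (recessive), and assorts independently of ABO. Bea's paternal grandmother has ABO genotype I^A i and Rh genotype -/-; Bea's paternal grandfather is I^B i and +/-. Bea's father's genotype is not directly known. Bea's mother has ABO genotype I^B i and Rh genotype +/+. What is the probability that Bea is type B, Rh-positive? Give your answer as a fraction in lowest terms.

1/2

Bea's father's ABO genotype from I^A i × I^B i: 1/4 I^A I^B, 1/4 I^A i, 1/4 I^B i, 1/4 i i.
Crossing each possibility with the mother I^B i and summing P(type B): 1/4·1/2 + 1/4·1/4 + 1/4·3/4 + 1/4·1/2 = 1/2.
Similarly for Rh via the father's Rh distribution: P(Rh+) = 1.
Independent loci: 1/2 × 1 = 1/2.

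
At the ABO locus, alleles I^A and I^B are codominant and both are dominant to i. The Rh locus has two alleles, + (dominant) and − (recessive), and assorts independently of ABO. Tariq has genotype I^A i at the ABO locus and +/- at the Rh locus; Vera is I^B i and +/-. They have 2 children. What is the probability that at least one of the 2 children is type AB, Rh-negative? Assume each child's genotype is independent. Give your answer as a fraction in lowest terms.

ABO cross I^A i × I^B i → 1/4 O, 1/4 A, 1/4 B, 1/4 AB.
Rh cross +/- × +/- → 3/4 Rh+, 1/4 Rh-; so P(type AB, Rh-negative) = 1/4 × 1/4 = 1/16 per child.
P(none) = (15/16)^2 = 225/256; P(at least one) = 1 − 225/256 = 31/256.

31/256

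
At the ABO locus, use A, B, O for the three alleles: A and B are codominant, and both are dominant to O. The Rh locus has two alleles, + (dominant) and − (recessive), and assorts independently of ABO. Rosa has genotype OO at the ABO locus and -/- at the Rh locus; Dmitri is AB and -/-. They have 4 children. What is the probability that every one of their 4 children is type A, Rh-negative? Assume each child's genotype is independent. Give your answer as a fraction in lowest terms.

1/16

ABO cross OO × AB → 1/2 A, 1/2 B.
Rh cross -/- × -/- → 1 Rh-; so P(type A, Rh-negative) = 1/2 × 1 = 1/2 per child.
All 4 independent: (1/2)^4 = 1/16.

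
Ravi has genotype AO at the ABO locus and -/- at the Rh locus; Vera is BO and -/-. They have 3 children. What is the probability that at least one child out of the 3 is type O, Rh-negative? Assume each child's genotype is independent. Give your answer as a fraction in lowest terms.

37/64

ABO cross AO × BO → 1/4 O, 1/4 A, 1/4 B, 1/4 AB.
Rh cross -/- × -/- → 1 Rh-; so P(type O, Rh-negative) = 1/4 × 1 = 1/4 per child.
P(none) = (3/4)^3 = 27/64; P(at least one) = 1 − 27/64 = 37/64.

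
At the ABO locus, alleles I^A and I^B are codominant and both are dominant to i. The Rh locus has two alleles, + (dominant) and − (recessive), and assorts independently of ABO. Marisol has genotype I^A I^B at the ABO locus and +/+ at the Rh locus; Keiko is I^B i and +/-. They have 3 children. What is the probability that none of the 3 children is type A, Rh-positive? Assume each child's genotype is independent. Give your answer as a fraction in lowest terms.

ABO cross I^A I^B × I^B i → 1/4 A, 1/2 B, 1/4 AB.
Rh cross +/+ × +/- → 1 Rh+; so P(type A, Rh-positive) = 1/4 × 1 = 1/4 per child.
P(not type A, Rh-positive) = 3/4 for one child; (3/4)^3 = 27/64.

27/64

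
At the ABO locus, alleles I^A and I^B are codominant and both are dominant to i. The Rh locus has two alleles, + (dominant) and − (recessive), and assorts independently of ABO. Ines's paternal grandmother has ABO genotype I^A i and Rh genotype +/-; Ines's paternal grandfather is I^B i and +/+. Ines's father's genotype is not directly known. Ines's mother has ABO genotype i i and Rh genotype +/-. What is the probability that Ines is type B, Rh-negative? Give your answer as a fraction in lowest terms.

Ines's father's ABO genotype from I^A i × I^B i: 1/4 I^A I^B, 1/4 I^A i, 1/4 I^B i, 1/4 i i.
Crossing each possibility with the mother i i and summing P(type B): 1/4·1/2 + 1/4·0 + 1/4·1/2 + 1/4·0 = 1/4.
Similarly for Rh via the father's Rh distribution: P(Rh-) = 1/8.
Independent loci: 1/4 × 1/8 = 1/32.

1/32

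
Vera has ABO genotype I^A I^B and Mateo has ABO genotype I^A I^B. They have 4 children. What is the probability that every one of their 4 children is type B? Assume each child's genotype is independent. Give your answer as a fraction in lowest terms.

1/256

ABO cross I^A I^B × I^A I^B → 1/4 A, 1/4 B, 1/2 AB.
So P(type B) = 1/4 per child.
All 4 independent: (1/4)^4 = 1/256.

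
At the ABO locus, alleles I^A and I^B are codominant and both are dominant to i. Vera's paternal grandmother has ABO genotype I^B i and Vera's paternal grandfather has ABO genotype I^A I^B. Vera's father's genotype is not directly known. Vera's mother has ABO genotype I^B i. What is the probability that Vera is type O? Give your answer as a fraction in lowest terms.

Vera's father's ABO genotype from I^B i × I^A I^B: 1/4 I^A I^B, 1/4 I^A i, 1/4 I^B I^B, 1/4 I^B i.
Crossing each possibility with the mother I^B i and summing P(type O): 1/4·0 + 1/4·1/4 + 1/4·0 + 1/4·1/4 = 1/8.

1/8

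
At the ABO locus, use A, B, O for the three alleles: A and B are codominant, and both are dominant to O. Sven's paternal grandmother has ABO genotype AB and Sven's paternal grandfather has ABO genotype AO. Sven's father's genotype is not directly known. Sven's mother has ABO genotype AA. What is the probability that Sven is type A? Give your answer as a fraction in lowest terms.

Sven's father's ABO genotype from AB × AO: 1/4 AA, 1/4 AB, 1/4 AO, 1/4 BO.
Crossing each possibility with the mother AA and summing P(type A): 1/4·1 + 1/4·1/2 + 1/4·1 + 1/4·1/2 = 3/4.

3/4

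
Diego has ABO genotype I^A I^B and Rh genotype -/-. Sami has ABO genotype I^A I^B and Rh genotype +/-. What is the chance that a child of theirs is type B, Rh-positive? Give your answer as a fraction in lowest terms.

ABO cross I^A I^B × I^A I^B → offspring phenotypes: 1/4 A, 1/4 B, 1/2 AB.
Rh cross -/- × +/- → 1/2 Rh+, 1/2 Rh-.
Independent loci: P(type B, Rh-positive) = 1/4 × 1/2 = 1/8.

1/8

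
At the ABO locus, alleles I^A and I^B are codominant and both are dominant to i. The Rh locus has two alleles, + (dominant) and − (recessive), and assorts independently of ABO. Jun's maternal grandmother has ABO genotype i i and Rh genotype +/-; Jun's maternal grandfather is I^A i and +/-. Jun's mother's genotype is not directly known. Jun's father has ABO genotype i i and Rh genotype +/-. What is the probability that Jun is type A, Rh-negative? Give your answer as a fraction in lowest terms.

Jun's mother's ABO genotype from i i × I^A i: 1/2 I^A i, 1/2 i i.
Crossing each possibility with the father i i and summing P(type A): 1/2·1/2 + 1/2·0 = 1/4.
Similarly for Rh via the mother's Rh distribution: P(Rh-) = 1/4.
Independent loci: 1/4 × 1/4 = 1/16.

1/16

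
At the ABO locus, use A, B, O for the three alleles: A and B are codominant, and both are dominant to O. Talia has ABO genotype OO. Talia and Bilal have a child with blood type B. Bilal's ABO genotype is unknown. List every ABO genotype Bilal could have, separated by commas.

AB, BB, BO

For each candidate genotype of Bilal, check whether crossing it with OO can produce every observed child phenotype.
  AA → possible child types {A} ✗
  AB → possible child types {A, B} ✓
  AO → possible child types {O, A} ✗
  BB → possible child types {B} ✓
  BO → possible child types {O, B} ✓
  OO → possible child types {O} ✗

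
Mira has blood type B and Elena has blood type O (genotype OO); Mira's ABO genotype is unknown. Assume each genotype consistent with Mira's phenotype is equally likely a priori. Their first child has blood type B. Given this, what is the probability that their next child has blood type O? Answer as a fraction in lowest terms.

1/6

Possible genotypes: Mira ∈ {BB, BO}; Elena ∈ {OO}.
Weight each parental genotype pair by prior × P(type-B child):
  BB × OO: posterior weight 2/3; P(next child type O) = 0.
  BO × OO: posterior weight 1/3; P(next child type O) = 1/2.
Weighted sum = 1/6.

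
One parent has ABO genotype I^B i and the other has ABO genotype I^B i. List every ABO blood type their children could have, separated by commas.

Gametes from I^B i × I^B i give offspring ABO genotypes I^B I^B, I^B i, i i, i.e. phenotypes O, B.

O, B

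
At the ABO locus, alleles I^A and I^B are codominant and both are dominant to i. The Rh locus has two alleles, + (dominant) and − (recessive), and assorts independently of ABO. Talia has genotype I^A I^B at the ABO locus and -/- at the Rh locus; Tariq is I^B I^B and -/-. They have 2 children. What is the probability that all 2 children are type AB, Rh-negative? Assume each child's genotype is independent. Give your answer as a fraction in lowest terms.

ABO cross I^A I^B × I^B I^B → 1/2 B, 1/2 AB.
Rh cross -/- × -/- → 1 Rh-; so P(type AB, Rh-negative) = 1/2 × 1 = 1/2 per child.
All 2 independent: (1/2)^2 = 1/4.

1/4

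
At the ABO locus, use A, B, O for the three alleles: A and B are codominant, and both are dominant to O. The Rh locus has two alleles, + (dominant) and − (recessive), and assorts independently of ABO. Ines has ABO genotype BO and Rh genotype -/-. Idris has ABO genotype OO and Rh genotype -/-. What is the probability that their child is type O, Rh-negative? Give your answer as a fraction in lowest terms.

ABO cross BO × OO → offspring phenotypes: 1/2 O, 1/2 B.
Rh cross -/- × -/- → 1 Rh-.
Independent loci: P(type O, Rh-negative) = 1/2 × 1 = 1/2.

1/2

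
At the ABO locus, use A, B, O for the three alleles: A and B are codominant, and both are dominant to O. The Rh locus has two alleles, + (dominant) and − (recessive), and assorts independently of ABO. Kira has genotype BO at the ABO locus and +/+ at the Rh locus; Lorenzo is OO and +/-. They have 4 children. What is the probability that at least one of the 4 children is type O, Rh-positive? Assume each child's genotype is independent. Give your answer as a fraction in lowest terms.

15/16

ABO cross BO × OO → 1/2 O, 1/2 B.
Rh cross +/+ × +/- → 1 Rh+; so P(type O, Rh-positive) = 1/2 × 1 = 1/2 per child.
P(none) = (1/2)^4 = 1/16; P(at least one) = 1 − 1/16 = 15/16.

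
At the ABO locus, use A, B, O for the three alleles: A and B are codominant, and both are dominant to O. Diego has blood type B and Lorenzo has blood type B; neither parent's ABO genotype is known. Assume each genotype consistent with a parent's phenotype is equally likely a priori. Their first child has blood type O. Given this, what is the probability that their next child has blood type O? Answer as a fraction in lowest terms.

1/4

Possible genotypes: Diego ∈ {BB, BO}; Lorenzo ∈ {BB, BO}.
Weight each parental genotype pair by prior × P(type-O child):
  BO × BO: posterior weight 1; P(next child type O) = 1/4.
Weighted sum = 1/4.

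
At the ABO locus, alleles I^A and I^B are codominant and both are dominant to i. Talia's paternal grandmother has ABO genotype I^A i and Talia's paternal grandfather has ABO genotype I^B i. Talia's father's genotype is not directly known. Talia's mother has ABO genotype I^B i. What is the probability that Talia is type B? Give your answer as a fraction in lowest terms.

Talia's father's ABO genotype from I^A i × I^B i: 1/4 I^A I^B, 1/4 I^A i, 1/4 I^B i, 1/4 i i.
Crossing each possibility with the mother I^B i and summing P(type B): 1/4·1/2 + 1/4·1/4 + 1/4·3/4 + 1/4·1/2 = 1/2.

1/2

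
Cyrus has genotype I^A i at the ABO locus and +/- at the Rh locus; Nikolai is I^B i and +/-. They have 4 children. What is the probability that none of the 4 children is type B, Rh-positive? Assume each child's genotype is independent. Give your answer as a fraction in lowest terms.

28561/65536

ABO cross I^A i × I^B i → 1/4 O, 1/4 A, 1/4 B, 1/4 AB.
Rh cross +/- × +/- → 3/4 Rh+, 1/4 Rh-; so P(type B, Rh-positive) = 1/4 × 3/4 = 3/16 per child.
P(not type B, Rh-positive) = 13/16 for one child; (13/16)^4 = 28561/65536.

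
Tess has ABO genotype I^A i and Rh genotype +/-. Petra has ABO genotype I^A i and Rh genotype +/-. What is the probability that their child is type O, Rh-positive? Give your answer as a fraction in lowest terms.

ABO cross I^A i × I^A i → offspring phenotypes: 1/4 O, 3/4 A.
Rh cross +/- × +/- → 3/4 Rh+, 1/4 Rh-.
Independent loci: P(type O, Rh-positive) = 1/4 × 3/4 = 3/16.

3/16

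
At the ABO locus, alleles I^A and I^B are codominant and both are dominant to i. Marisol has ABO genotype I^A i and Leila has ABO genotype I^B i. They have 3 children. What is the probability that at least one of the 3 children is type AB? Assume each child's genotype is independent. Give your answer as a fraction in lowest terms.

ABO cross I^A i × I^B i → 1/4 O, 1/4 A, 1/4 B, 1/4 AB.
So P(type AB) = 1/4 per child.
P(none) = (3/4)^3 = 27/64; P(at least one) = 1 − 27/64 = 37/64.

37/64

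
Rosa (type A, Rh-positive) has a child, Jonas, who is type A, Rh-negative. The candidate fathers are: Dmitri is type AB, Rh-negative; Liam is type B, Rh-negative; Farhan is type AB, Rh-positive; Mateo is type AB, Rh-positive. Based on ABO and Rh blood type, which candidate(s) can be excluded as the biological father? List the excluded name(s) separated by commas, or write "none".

none

A candidate is excluded only if no genotype consistent with his phenotype could produce a type A, Rh-negative child with a type A, Rh-positive mother.
Every candidate has at least one consistent genotype combination, so none can be excluded.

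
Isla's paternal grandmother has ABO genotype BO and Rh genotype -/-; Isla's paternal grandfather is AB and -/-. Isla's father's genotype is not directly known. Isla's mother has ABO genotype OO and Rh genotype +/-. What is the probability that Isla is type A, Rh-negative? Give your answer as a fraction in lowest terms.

1/8

Isla's father's ABO genotype from BO × AB: 1/4 AB, 1/4 AO, 1/4 BB, 1/4 BO.
Crossing each possibility with the mother OO and summing P(type A): 1/4·1/2 + 1/4·1/2 + 1/4·0 + 1/4·0 = 1/4.
Similarly for Rh via the father's Rh distribution: P(Rh-) = 1/2.
Independent loci: 1/4 × 1/2 = 1/8.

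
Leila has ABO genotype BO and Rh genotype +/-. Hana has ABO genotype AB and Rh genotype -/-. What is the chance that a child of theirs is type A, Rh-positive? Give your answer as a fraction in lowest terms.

1/8

ABO cross BO × AB → offspring phenotypes: 1/4 A, 1/2 B, 1/4 AB.
Rh cross +/- × -/- → 1/2 Rh+, 1/2 Rh-.
Independent loci: P(type A, Rh-positive) = 1/4 × 1/2 = 1/8.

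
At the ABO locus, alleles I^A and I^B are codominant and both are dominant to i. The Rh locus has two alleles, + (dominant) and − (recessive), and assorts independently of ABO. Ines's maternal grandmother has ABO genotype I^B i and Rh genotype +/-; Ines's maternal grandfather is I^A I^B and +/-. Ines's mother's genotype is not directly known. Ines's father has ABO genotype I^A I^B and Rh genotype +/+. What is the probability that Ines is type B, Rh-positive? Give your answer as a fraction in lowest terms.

3/8

Ines's mother's ABO genotype from I^B i × I^A I^B: 1/4 I^A I^B, 1/4 I^A i, 1/4 I^B I^B, 1/4 I^B i.
Crossing each possibility with the father I^A I^B and summing P(type B): 1/4·1/4 + 1/4·1/4 + 1/4·1/2 + 1/4·1/2 = 3/8.
Similarly for Rh via the mother's Rh distribution: P(Rh+) = 1.
Independent loci: 3/8 × 1 = 3/8.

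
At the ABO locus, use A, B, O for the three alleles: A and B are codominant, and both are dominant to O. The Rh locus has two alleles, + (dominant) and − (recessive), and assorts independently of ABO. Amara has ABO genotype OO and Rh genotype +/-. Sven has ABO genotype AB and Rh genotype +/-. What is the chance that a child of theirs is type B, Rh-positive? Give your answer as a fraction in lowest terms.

3/8

ABO cross OO × AB → offspring phenotypes: 1/2 A, 1/2 B.
Rh cross +/- × +/- → 3/4 Rh+, 1/4 Rh-.
Independent loci: P(type B, Rh-positive) = 1/2 × 3/4 = 3/8.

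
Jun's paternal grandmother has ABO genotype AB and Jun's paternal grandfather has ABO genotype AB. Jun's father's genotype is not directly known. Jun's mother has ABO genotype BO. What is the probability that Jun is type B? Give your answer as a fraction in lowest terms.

Jun's father's ABO genotype from AB × AB: 1/4 AA, 1/2 AB, 1/4 BB.
Crossing each possibility with the mother BO and summing P(type B): 1/4·0 + 1/2·1/2 + 1/4·1 = 1/2.

1/2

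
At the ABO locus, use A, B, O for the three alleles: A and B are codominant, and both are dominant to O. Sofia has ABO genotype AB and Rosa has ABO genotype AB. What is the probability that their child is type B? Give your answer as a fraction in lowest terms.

1/4

ABO cross AB × AB → offspring phenotypes: 1/4 A, 1/4 B, 1/2 AB.
So P(type B) = 1/4.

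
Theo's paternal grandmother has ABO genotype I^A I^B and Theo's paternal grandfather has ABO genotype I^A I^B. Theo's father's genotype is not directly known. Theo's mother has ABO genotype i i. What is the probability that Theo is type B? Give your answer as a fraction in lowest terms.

Theo's father's ABO genotype from I^A I^B × I^A I^B: 1/4 I^A I^A, 1/2 I^A I^B, 1/4 I^B I^B.
Crossing each possibility with the mother i i and summing P(type B): 1/4·0 + 1/2·1/2 + 1/4·1 = 1/2.

1/2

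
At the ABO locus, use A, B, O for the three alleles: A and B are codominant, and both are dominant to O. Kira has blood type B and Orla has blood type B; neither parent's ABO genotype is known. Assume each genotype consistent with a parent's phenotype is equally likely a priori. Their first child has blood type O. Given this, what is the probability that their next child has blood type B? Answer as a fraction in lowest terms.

Possible genotypes: Kira ∈ {BB, BO}; Orla ∈ {BB, BO}.
Weight each parental genotype pair by prior × P(type-O child):
  BO × BO: posterior weight 1; P(next child type B) = 3/4.
Weighted sum = 3/4.

3/4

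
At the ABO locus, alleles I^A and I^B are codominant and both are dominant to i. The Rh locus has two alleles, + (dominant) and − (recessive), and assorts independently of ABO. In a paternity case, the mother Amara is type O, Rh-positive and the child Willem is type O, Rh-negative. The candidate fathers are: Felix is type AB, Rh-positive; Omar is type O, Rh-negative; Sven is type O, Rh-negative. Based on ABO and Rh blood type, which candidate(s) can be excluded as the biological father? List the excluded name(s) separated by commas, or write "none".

Felix

A candidate is excluded only if no genotype consistent with his phenotype could produce a type O, Rh-negative child with a type O, Rh-positive mother.
Felix (type AB, Rh+): no genotype consistent with that phenotype can produce a type-O Rh- child with a type-O mother.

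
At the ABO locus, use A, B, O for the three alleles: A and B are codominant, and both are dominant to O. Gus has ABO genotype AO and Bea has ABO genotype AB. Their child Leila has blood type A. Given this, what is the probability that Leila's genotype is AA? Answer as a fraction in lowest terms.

1/2

Cross AO × AB → 1/4 AA, 1/4 AB, 1/4 AO, 1/4 BO.
Type-A genotypes among offspring: AA (1/4), AO (1/4); total 1/2.
P(AA | type A) = (1/4) / (1/2) = 1/2.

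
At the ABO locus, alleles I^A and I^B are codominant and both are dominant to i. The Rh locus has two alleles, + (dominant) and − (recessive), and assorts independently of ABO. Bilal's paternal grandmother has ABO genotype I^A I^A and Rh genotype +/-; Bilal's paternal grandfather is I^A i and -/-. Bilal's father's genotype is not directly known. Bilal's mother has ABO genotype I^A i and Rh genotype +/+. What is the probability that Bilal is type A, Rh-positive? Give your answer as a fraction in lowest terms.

7/8

Bilal's father's ABO genotype from I^A I^A × I^A i: 1/2 I^A I^A, 1/2 I^A i.
Crossing each possibility with the mother I^A i and summing P(type A): 1/2·1 + 1/2·3/4 = 7/8.
Similarly for Rh via the father's Rh distribution: P(Rh+) = 1.
Independent loci: 7/8 × 1 = 7/8.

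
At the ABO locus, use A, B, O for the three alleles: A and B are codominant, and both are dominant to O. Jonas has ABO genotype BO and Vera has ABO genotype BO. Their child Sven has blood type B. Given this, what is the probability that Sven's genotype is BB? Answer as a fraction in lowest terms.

1/3

Cross BO × BO → 1/4 BB, 1/2 BO, 1/4 OO.
Type-B genotypes among offspring: BB (1/4), BO (1/2); total 3/4.
P(BB | type B) = (1/4) / (3/4) = 1/3.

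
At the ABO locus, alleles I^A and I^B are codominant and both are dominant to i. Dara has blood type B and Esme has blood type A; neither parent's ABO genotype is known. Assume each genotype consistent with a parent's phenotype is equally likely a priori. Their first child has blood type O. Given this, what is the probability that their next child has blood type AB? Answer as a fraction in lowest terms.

1/4

Possible genotypes: Dara ∈ {I^B I^B, I^B i}; Esme ∈ {I^A I^A, I^A i}.
Weight each parental genotype pair by prior × P(type-O child):
  I^B i × I^A i: posterior weight 1; P(next child type AB) = 1/4.
Weighted sum = 1/4.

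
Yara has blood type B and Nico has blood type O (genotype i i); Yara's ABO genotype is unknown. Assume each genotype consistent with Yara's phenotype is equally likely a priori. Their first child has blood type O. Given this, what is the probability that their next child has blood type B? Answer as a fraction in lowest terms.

1/2

Possible genotypes: Yara ∈ {I^B I^B, I^B i}; Nico ∈ {i i}.
Weight each parental genotype pair by prior × P(type-O child):
  I^B i × i i: posterior weight 1; P(next child type B) = 1/2.
Weighted sum = 1/2.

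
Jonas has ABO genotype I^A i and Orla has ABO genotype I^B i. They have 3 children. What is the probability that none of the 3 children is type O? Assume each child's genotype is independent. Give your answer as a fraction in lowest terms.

ABO cross I^A i × I^B i → 1/4 O, 1/4 A, 1/4 B, 1/4 AB.
So P(type O) = 1/4 per child.
P(not type O) = 3/4 for one child; (3/4)^3 = 27/64.

27/64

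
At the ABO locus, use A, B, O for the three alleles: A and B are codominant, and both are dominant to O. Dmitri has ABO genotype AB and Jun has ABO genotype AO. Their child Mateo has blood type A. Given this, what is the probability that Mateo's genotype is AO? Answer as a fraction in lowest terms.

1/2

Cross AB × AO → 1/4 AA, 1/4 AB, 1/4 AO, 1/4 BO.
Type-A genotypes among offspring: AA (1/4), AO (1/4); total 1/2.
P(AO | type A) = (1/4) / (1/2) = 1/2.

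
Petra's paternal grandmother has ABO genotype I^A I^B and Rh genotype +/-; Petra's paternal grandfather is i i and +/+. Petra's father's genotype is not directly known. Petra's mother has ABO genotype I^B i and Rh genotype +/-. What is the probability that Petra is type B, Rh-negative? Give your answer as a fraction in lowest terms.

1/16

Petra's father's ABO genotype from I^A I^B × i i: 1/2 I^A i, 1/2 I^B i.
Crossing each possibility with the mother I^B i and summing P(type B): 1/2·1/4 + 1/2·3/4 = 1/2.
Similarly for Rh via the father's Rh distribution: P(Rh-) = 1/8.
Independent loci: 1/2 × 1/8 = 1/16.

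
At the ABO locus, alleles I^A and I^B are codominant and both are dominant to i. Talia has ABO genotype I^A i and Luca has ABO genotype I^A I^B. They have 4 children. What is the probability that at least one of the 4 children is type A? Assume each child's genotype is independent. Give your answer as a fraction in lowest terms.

15/16

ABO cross I^A i × I^A I^B → 1/2 A, 1/4 B, 1/4 AB.
So P(type A) = 1/2 per child.
P(none) = (1/2)^4 = 1/16; P(at least one) = 1 − 1/16 = 15/16.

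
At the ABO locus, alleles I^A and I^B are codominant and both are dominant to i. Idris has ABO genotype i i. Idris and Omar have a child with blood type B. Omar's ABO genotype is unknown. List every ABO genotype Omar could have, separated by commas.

I^A I^B, I^B I^B, I^B i

For each candidate genotype of Omar, check whether crossing it with i i can produce every observed child phenotype.
  I^A I^A → possible child types {A} ✗
  I^A I^B → possible child types {A, B} ✓
  I^A i → possible child types {O, A} ✗
  I^B I^B → possible child types {B} ✓
  I^B i → possible child types {O, B} ✓
  i i → possible child types {O} ✗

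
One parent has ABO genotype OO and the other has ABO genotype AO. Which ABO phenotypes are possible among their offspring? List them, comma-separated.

O, A

Gametes from OO × AO give offspring ABO genotypes AO, OO, i.e. phenotypes O, A.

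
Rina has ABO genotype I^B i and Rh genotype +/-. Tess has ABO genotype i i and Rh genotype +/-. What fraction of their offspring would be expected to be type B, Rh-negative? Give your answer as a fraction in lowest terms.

ABO cross I^B i × i i → offspring phenotypes: 1/2 O, 1/2 B.
Rh cross +/- × +/- → 3/4 Rh+, 1/4 Rh-.
Independent loci: P(type B, Rh-negative) = 1/2 × 1/4 = 1/8.

1/8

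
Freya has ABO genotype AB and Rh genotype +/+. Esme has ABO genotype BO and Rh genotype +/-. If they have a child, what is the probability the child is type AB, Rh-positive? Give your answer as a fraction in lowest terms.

1/4

ABO cross AB × BO → offspring phenotypes: 1/4 A, 1/2 B, 1/4 AB.
Rh cross +/+ × +/- → 1 Rh+.
Independent loci: P(type AB, Rh-positive) = 1/4 × 1 = 1/4.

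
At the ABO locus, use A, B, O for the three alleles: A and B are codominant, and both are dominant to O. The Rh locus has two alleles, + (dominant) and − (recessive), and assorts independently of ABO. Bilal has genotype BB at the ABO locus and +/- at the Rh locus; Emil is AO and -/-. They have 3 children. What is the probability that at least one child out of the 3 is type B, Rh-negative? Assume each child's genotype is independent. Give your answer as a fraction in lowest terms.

ABO cross BB × AO → 1/2 B, 1/2 AB.
Rh cross +/- × -/- → 1/2 Rh+, 1/2 Rh-; so P(type B, Rh-negative) = 1/2 × 1/2 = 1/4 per child.
P(none) = (3/4)^3 = 27/64; P(at least one) = 1 − 27/64 = 37/64.

37/64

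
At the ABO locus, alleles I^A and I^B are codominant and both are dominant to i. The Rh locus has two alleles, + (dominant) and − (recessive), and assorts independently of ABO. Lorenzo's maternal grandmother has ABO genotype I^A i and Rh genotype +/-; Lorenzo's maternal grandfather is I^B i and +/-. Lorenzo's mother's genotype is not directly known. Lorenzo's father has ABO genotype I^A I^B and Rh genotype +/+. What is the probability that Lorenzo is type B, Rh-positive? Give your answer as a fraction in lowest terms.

3/8

Lorenzo's mother's ABO genotype from I^A i × I^B i: 1/4 I^A I^B, 1/4 I^A i, 1/4 I^B i, 1/4 i i.
Crossing each possibility with the father I^A I^B and summing P(type B): 1/4·1/4 + 1/4·1/4 + 1/4·1/2 + 1/4·1/2 = 3/8.
Similarly for Rh via the mother's Rh distribution: P(Rh+) = 1.
Independent loci: 3/8 × 1 = 3/8.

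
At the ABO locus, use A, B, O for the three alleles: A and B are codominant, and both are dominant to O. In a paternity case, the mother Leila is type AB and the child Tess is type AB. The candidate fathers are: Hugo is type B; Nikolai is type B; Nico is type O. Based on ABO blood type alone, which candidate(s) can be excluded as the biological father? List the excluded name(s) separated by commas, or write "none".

Nico

A candidate is excluded only if no genotype consistent with his phenotype could produce a type AB child with a type AB mother.
Nico (type O): no genotype consistent with that phenotype can produce a type-AB child with a type-AB mother.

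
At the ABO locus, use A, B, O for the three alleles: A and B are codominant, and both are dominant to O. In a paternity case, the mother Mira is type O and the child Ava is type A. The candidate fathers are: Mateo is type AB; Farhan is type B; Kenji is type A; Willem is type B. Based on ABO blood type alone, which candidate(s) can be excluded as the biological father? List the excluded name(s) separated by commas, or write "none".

Farhan, Willem

A candidate is excluded only if no genotype consistent with his phenotype could produce a type A child with a type O mother.
Farhan (type B): no genotype consistent with that phenotype can produce a type-A child with a type-O mother.
Willem (type B): no genotype consistent with that phenotype can produce a type-A child with a type-O mother.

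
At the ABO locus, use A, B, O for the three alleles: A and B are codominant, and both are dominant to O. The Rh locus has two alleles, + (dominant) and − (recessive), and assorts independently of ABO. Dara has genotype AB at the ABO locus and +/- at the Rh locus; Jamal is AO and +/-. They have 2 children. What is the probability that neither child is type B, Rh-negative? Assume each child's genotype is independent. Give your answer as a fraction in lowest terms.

225/256

ABO cross AB × AO → 1/2 A, 1/4 B, 1/4 AB.
Rh cross +/- × +/- → 3/4 Rh+, 1/4 Rh-; so P(type B, Rh-negative) = 1/4 × 1/4 = 1/16 per child.
P(not type B, Rh-negative) = 15/16 for one child; (15/16)^2 = 225/256.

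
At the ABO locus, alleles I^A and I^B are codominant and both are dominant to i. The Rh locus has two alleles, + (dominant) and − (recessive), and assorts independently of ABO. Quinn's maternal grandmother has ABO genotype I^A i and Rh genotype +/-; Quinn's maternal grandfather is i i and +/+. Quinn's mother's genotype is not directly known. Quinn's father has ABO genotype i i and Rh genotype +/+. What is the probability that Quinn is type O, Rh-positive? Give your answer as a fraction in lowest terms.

3/4

Quinn's mother's ABO genotype from I^A i × i i: 1/2 I^A i, 1/2 i i.
Crossing each possibility with the father i i and summing P(type O): 1/2·1/2 + 1/2·1 = 3/4.
Similarly for Rh via the mother's Rh distribution: P(Rh+) = 1.
Independent loci: 3/4 × 1 = 3/4.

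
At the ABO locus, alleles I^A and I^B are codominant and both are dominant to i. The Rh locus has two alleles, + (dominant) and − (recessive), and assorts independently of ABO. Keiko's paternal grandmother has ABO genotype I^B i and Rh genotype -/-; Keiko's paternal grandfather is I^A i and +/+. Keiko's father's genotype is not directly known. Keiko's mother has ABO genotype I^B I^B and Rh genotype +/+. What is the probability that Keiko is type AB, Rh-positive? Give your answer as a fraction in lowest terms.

Keiko's father's ABO genotype from I^B i × I^A i: 1/4 I^A I^B, 1/4 I^A i, 1/4 I^B i, 1/4 i i.
Crossing each possibility with the mother I^B I^B and summing P(type AB): 1/4·1/2 + 1/4·1/2 + 1/4·0 + 1/4·0 = 1/4.
Similarly for Rh via the father's Rh distribution: P(Rh+) = 1.
Independent loci: 1/4 × 1 = 1/4.

1/4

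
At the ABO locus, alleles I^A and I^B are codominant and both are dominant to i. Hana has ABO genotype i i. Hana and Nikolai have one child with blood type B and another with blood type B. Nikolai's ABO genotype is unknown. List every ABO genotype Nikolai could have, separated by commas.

I^A I^B, I^B I^B, I^B i

For each candidate genotype of Nikolai, check whether crossing it with i i can produce every observed child phenotype.
  I^A I^A → possible child types {A} ✗
  I^A I^B → possible child types {A, B} ✓
  I^A i → possible child types {O, A} ✗
  I^B I^B → possible child types {B} ✓
  I^B i → possible child types {O, B} ✓
  i i → possible child types {O} ✗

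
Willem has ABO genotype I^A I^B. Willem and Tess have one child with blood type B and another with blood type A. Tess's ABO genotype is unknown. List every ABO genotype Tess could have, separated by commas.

I^A I^B, I^A i, I^B i, i i

For each candidate genotype of Tess, check whether crossing it with I^A I^B can produce every observed child phenotype.
  I^A I^A → possible child types {A, AB} ✗
  I^A I^B → possible child types {A, B, AB} ✓
  I^A i → possible child types {A, B, AB} ✓
  I^B I^B → possible child types {B, AB} ✗
  I^B i → possible child types {A, B, AB} ✓
  i i → possible child types {A, B} ✓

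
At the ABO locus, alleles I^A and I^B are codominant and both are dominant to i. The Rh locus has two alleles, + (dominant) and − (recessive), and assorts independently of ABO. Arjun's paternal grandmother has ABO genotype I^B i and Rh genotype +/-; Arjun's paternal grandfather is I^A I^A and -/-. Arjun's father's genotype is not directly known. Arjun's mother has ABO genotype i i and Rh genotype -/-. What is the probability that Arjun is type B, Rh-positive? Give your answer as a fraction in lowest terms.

1/16

Arjun's father's ABO genotype from I^B i × I^A I^A: 1/2 I^A I^B, 1/2 I^A i.
Crossing each possibility with the mother i i and summing P(type B): 1/2·1/2 + 1/2·0 = 1/4.
Similarly for Rh via the father's Rh distribution: P(Rh+) = 1/4.
Independent loci: 1/4 × 1/4 = 1/16.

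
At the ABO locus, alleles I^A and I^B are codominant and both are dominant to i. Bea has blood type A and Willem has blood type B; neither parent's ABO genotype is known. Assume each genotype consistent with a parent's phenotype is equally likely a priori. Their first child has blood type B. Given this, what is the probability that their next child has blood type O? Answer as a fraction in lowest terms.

Possible genotypes: Bea ∈ {I^A I^A, I^A i}; Willem ∈ {I^B I^B, I^B i}.
Weight each parental genotype pair by prior × P(type-B child):
  I^A i × I^B I^B: posterior weight 2/3; P(next child type O) = 0.
  I^A i × I^B i: posterior weight 1/3; P(next child type O) = 1/4.
Weighted sum = 1/12.

1/12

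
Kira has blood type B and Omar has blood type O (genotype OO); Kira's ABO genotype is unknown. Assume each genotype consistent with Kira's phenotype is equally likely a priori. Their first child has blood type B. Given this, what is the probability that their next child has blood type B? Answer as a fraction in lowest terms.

Possible genotypes: Kira ∈ {BB, BO}; Omar ∈ {OO}.
Weight each parental genotype pair by prior × P(type-B child):
  BB × OO: posterior weight 2/3; P(next child type B) = 1.
  BO × OO: posterior weight 1/3; P(next child type B) = 1/2.
Weighted sum = 5/6.

5/6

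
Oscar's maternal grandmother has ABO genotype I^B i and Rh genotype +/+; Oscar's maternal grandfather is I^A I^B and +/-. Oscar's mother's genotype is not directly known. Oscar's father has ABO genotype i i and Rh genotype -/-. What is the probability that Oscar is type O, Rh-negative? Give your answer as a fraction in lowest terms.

Oscar's mother's ABO genotype from I^B i × I^A I^B: 1/4 I^A I^B, 1/4 I^A i, 1/4 I^B I^B, 1/4 I^B i.
Crossing each possibility with the father i i and summing P(type O): 1/4·0 + 1/4·1/2 + 1/4·0 + 1/4·1/2 = 1/4.
Similarly for Rh via the mother's Rh distribution: P(Rh-) = 1/4.
Independent loci: 1/4 × 1/4 = 1/16.

1/16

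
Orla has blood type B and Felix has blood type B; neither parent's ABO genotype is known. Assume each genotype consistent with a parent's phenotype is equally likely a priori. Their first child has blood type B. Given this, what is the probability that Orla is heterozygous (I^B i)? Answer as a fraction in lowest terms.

7/15

Possible genotypes: Orla ∈ {I^B I^B, I^B i}; Felix ∈ {I^B I^B, I^B i}.
Weight each parental genotype pair by prior × P(type-B child):
  I^B I^B × I^B I^B: posterior weight 4/15.
  I^B I^B × I^B i: posterior weight 4/15.
  I^B i × I^B I^B: posterior weight 4/15.
  I^B i × I^B i: posterior weight 1/5.
Sum the posterior weight over pairs where Orla is I^B i: 7/15.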